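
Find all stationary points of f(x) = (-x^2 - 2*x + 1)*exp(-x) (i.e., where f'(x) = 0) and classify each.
f'(x) = (x^2 - 3)*exp(-x)

Solve f'(x) = 0:
  f'(x) = (x^2 - 3)·exp(-x) and exp(-x) > 0 for every x, so f'(x) = 0 ⇔ x^2 - 3 = 0.
  x^2 - 3 = 0 has no rational roots; quadratic formula: x = (0 ± √12)/2.
  ⇒ x = -sqrt(3) ≈ -1.7321, sqrt(3) ≈ 1.7321

f''(x) = (-x^2 + 2*x + 3)*exp(-x)
Second-derivative test at each critical point:
  f''(-1.7321) = -19.5799 < 0 → local maximum
  f''(1.7321) = 0.6129 > 0 → local minimum

Critical points: x = -sqrt(3) ≈ -1.7321 (local maximum); x = sqrt(3) ≈ 1.7321 (local minimum)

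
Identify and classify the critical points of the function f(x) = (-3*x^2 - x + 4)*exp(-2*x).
f'(x) = (6*x^2 - 4*x - 9)*exp(-2*x)

Solve f'(x) = 0:
  f'(x) = (6*x^2 - 4*x - 9)·exp(-2*x) and exp(-2*x) > 0 for every x, so f'(x) = 0 ⇔ 6*x^2 - 4*x - 9 = 0.
  6*x^2 - 4*x - 9 = 0 has no rational roots; quadratic formula: x = (4 ± √232)/12.
  ⇒ x = 1/3 - sqrt(58)/6 ≈ -0.9360, 1/3 + sqrt(58)/6 ≈ 1.6026

f''(x) = 2*(-6*x^2 + 10*x + 7)*exp(-2*x)
Second-derivative test at each critical point:
  f''(-0.9360) = -99.0171 < 0 → local maximum
  f''(1.6026) = 0.6176 > 0 → local minimum

Critical points: x = 1/3 - sqrt(58)/6 ≈ -0.9360 (local maximum); x = 1/3 + sqrt(58)/6 ≈ 1.6026 (local minimum)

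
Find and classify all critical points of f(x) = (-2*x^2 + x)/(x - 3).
f'(x) = (-2*x^2 + 12*x - 3)/(x^2 - 6*x + 9)

Solve f'(x) = 0:
  f'(x) = -(2*x^2 - 12*x + 3)/(x - 3)^2; the denominator is positive wherever f is defined, so f'(x) = 0 ⇔ -2*x^2 + 12*x - 3 = 0.
  2*x^2 - 12*x + 3 = 0 has no rational roots; quadratic formula: x = (12 ± √120)/4.
  ⇒ x = 3 - sqrt(30)/2 ≈ 0.2614, sqrt(30)/2 + 3 ≈ 5.7386

f''(x) = -30/(x^3 - 9*x^2 + 27*x - 27)
Second-derivative test at each critical point:
  f''(0.2614) = 1.4606 > 0 → local minimum
  f''(5.7386) = -1.4606 < 0 → local maximum

Critical points: x = 3 - sqrt(30)/2 ≈ 0.2614 (local minimum); x = sqrt(30)/2 + 3 ≈ 5.7386 (local maximum)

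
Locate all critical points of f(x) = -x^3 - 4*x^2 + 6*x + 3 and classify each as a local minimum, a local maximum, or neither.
f'(x) = -3*x^2 - 8*x + 6

Solve f'(x) = 0:
  3*x^2 + 8*x - 6 = 0 has no rational roots; quadratic formula: x = (-8 ± √136)/6.
  ⇒ x = -sqrt(34)/3 - 4/3 ≈ -3.2770, -4/3 + sqrt(34)/3 ≈ 0.6103

f''(x) = -6*x - 8
Second-derivative test at each critical point:
  f''(-3.2770) = 11.6619 > 0 → local minimum
  f''(0.6103) = -11.6619 < 0 → local maximum

Critical points: x = -sqrt(34)/3 - 4/3 ≈ -3.2770 (local minimum); x = -4/3 + sqrt(34)/3 ≈ 0.6103 (local maximum)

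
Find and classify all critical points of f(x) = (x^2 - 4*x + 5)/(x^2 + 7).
f'(x) = 4*(x^2 + x - 7)/(x^4 + 14*x^2 + 49)

Solve f'(x) = 0:
  f'(x) = 4*(x^2 + x - 7)/(x^2 + 7)^2; the denominator is positive wherever f is defined, so f'(x) = 0 ⇔ 4*x^2 + 4*x - 28 = 0.
  Factor: 4*x^2 + 4*x - 28 = 4*(x^2 + x - 7); x^2 + x - 7 = 0 has no rational roots; quadratic formula: x = (-1 ± √29)/2.
  ⇒ x = -sqrt(29)/2 - 1/2 ≈ -3.1926, -1/2 + sqrt(29)/2 ≈ 2.1926

f''(x) = 4*(-2*x^3 - 3*x^2 + 42*x + 7)/(x^6 + 21*x^4 + 147*x^2 + 343)
Second-derivative test at each critical point:
  f''(-3.1926) = -0.0729 < 0 → local maximum
  f''(2.1926) = 0.1545 > 0 → local minimum

Critical points: x = -sqrt(29)/2 - 1/2 ≈ -3.1926 (local maximum); x = -1/2 + sqrt(29)/2 ≈ 2.1926 (local minimum)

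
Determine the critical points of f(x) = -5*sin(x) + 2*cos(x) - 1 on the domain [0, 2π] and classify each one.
f'(x) = -2*sin(x) - 5*cos(x)

Solve f'(x) = 0 on [0, 2π]:
  f'(x) = 0 ⇔ -5*cos(x) = 2*sin(x) ⇔ tan(x) = -5/2, i.e. x = arctan(-5/2) + nπ; keep the solutions lying in [0, 2π].
  ⇒ x = pi - atan(5/2) ≈ 1.9513, -atan(5/2) + 2*pi ≈ 5.0929

f''(x) = 5*sin(x) - 2*cos(x)
Second-derivative test at each critical point:
  f''(1.9513) = 5.3852 > 0 → local minimum
  f''(5.0929) = -5.3852 < 0 → local maximum

Critical points: x = pi - atan(5/2) ≈ 1.9513 (local minimum); x = -atan(5/2) + 2*pi ≈ 5.0929 (local maximum)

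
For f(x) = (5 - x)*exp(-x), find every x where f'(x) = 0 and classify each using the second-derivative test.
f'(x) = (x - 6)*exp(-x)

Solve f'(x) = 0:
  f'(x) = (x - 6)·exp(-x) and exp(-x) > 0 for every x, so f'(x) = 0 ⇔ x - 6 = 0.
  x - 6 = 0.
  ⇒ x = 6

f''(x) = (7 - x)*exp(-x)
Second-derivative test at each critical point:
  f''(6) = 0.0025 > 0 → local minimum

Critical points: x = 6 (local minimum)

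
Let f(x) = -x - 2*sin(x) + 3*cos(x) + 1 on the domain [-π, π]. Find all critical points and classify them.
f'(x) = -3*sin(x) - 2*cos(x) - 1

Solve f'(x) = 0 on [-π, π]:
  f'(x) = 0 ⇔ -3*sin(x) - 2*cos(x) = 1. Write the left side as R·cos(x + φ) with R = √((-2)² + 3²) = sqrt(13), cos φ = -2*sqrt(13)/13, sin φ = 3*sqrt(13)/13; then cos(x + φ) = sqrt(13)/13. Solve for x and keep the solutions lying in [-π, π].
  ⇒ x = atan((-4*sqrt(3) - 3)/(-2 + 6*sqrt(3))) ≈ -0.8690, atan((-3 + 4*sqrt(3))/(-6*sqrt(3) - 2)) + pi ≈ 2.8346

f''(x) = 2*sin(x) - 3*cos(x)
Second-derivative test at each critical point:
  f''(-0.8690) = -3.4641 < 0 → local maximum
  f''(2.8346) = 3.4641 > 0 → local minimum

Critical points: x = atan((-4*sqrt(3) - 3)/(-2 + 6*sqrt(3))) ≈ -0.8690 (local maximum); x = atan((-3 + 4*sqrt(3))/(-6*sqrt(3) - 2)) + pi ≈ 2.8346 (local minimum)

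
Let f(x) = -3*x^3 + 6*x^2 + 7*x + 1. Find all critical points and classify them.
f'(x) = -9*x^2 + 12*x + 7

Solve f'(x) = 0:
  9*x^2 - 12*x - 7 = 0 has no rational roots; quadratic formula: x = (12 ± √396)/18.
  ⇒ x = 2/3 - sqrt(11)/3 ≈ -0.4389, 2/3 + sqrt(11)/3 ≈ 1.7722

f''(x) = 12 - 18*x
Second-derivative test at each critical point:
  f''(-0.4389) = 19.8997 > 0 → local minimum
  f''(1.7722) = -19.8997 < 0 → local maximum

Critical points: x = 2/3 - sqrt(11)/3 ≈ -0.4389 (local minimum); x = 2/3 + sqrt(11)/3 ≈ 1.7722 (local maximum)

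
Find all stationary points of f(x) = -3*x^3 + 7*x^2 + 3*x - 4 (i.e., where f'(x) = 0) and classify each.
f'(x) = -9*x^2 + 14*x + 3

Solve f'(x) = 0:
  9*x^2 - 14*x - 3 = 0 has no rational roots; quadratic formula: x = (14 ± √304)/18.
  ⇒ x = 7/9 - 2*sqrt(19)/9 ≈ -0.1909, 7/9 + 2*sqrt(19)/9 ≈ 1.7464

f''(x) = 14 - 18*x
Second-derivative test at each critical point:
  f''(-0.1909) = 17.4356 > 0 → local minimum
  f''(1.7464) = -17.4356 < 0 → local maximum

Critical points: x = 7/9 - 2*sqrt(19)/9 ≈ -0.1909 (local minimum); x = 7/9 + 2*sqrt(19)/9 ≈ 1.7464 (local maximum)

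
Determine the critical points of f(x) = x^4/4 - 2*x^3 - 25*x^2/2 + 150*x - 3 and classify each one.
f'(x) = x^3 - 6*x^2 - 25*x + 150

Solve f'(x) = 0:
  Factor: x^3 - 6*x^2 - 25*x + 150 = (x - 6)*(x - 5)*(x + 5) = 0.
  ⇒ x = -5, 5, 6

f''(x) = 3*x^2 - 12*x - 25
Second-derivative test at each critical point:
  f''(-5) = 110 > 0 → local minimum
  f''(5) = -10 < 0 → local maximum
  f''(6) = 11 > 0 → local minimum

Critical points: x = -5 (local minimum); x = 5 (local maximum); x = 6 (local minimum)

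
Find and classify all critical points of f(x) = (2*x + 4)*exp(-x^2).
f'(x) = 2*(-2*x*(x + 2) + 1)*exp(-x^2)

Solve f'(x) = 0:
  f'(x) = (-4*x^2 - 8*x + 2)·exp(-x^2) and exp(-x^2) > 0 for every x, so f'(x) = 0 ⇔ -4*x^2 - 8*x + 2 = 0.
  Factor: -4*x^2 - 8*x + 2 = -2*(2*x^2 + 4*x - 1); 2*x^2 + 4*x - 1 = 0 has no rational roots; quadratic formula: x = (-4 ± √24)/4.
  ⇒ x = -sqrt(6)/2 - 1 ≈ -2.2247, -1 + sqrt(6)/2 ≈ 0.2247

f''(x) = 4*(2*x^2*(x + 2) - 3*x - 2)*exp(-x^2)
Second-derivative test at each critical point:
  f''(-2.2247) = 0.0694 > 0 → local minimum
  f''(0.2247) = -9.3154 < 0 → local maximum

Critical points: x = -sqrt(6)/2 - 1 ≈ -2.2247 (local minimum); x = -1 + sqrt(6)/2 ≈ 0.2247 (local maximum)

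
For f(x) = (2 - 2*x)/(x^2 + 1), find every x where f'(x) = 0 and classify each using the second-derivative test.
f'(x) = 2*(-x^2 + 2*x*(x - 1) - 1)/(x^2 + 1)^2

Solve f'(x) = 0:
  f'(x) = 2*(x^2 - 2*x - 1)/(x^2 + 1)^2; the denominator is positive wherever f is defined, so f'(x) = 0 ⇔ 2*x^2 - 4*x - 2 = 0.
  Factor: 2*x^2 - 4*x - 2 = 2*(x^2 - 2*x - 1); x^2 - 2*x - 1 = 0 has no rational roots; quadratic formula: x = (2 ± √8)/2.
  ⇒ x = 1 - sqrt(2) ≈ -0.4142, 1 + sqrt(2) ≈ 2.4142

f''(x) = 4*(4*x^2*(1 - x) + (3*x - 1)*(x^2 + 1))/(x^2 + 1)^3
Second-derivative test at each critical point:
  f''(-0.4142) = -4.1213 < 0 → local maximum
  f''(2.4142) = 0.1213 > 0 → local minimum

Critical points: x = 1 - sqrt(2) ≈ -0.4142 (local maximum); x = 1 + sqrt(2) ≈ 2.4142 (local minimum)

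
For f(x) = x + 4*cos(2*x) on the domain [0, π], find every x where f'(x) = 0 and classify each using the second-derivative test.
f'(x) = 1 - 8*sin(2*x)

Solve f'(x) = 0 on [0, π]:
  f'(x) = 0 ⇔ sin(2*x) = 1/8, i.e. 2*x = arcsin(1/8) + 2nπ or 2*x = π − arcsin(1/8) + 2nπ; keep the solutions lying in [0, π].
  ⇒ x = asin(1/8)/2 ≈ 0.0627, -asin(1/8)/2 + pi/2 ≈ 1.5081

f''(x) = -16*cos(2*x)
Second-derivative test at each critical point:
  f''(0.0627) = -15.8745 < 0 → local maximum
  f''(1.5081) = 15.8745 > 0 → local minimum

Critical points: x = asin(1/8)/2 ≈ 0.0627 (local maximum); x = -asin(1/8)/2 + pi/2 ≈ 1.5081 (local minimum)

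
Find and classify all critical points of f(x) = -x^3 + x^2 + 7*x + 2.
f'(x) = -3*x^2 + 2*x + 7

Solve f'(x) = 0:
  3*x^2 - 2*x - 7 = 0 has no rational roots; quadratic formula: x = (2 ± √88)/6.
  ⇒ x = 1/3 - sqrt(22)/3 ≈ -1.2301, 1/3 + sqrt(22)/3 ≈ 1.8968

f''(x) = 2 - 6*x
Second-derivative test at each critical point:
  f''(-1.2301) = 9.3808 > 0 → local minimum
  f''(1.8968) = -9.3808 < 0 → local maximum

Critical points: x = 1/3 - sqrt(22)/3 ≈ -1.2301 (local minimum); x = 1/3 + sqrt(22)/3 ≈ 1.8968 (local maximum)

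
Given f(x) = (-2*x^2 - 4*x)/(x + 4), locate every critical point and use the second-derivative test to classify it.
f'(x) = 2*(-x^2 - 8*x - 8)/(x^2 + 8*x + 16)

Solve f'(x) = 0:
  f'(x) = -2*(x^2 + 8*x + 8)/(x + 4)^2; the denominator is positive wherever f is defined, so f'(x) = 0 ⇔ -2*x^2 - 16*x - 16 = 0.
  Factor: -2*x^2 - 16*x - 16 = -2*(x^2 + 8*x + 8); x^2 + 8*x + 8 = 0 has no rational roots; quadratic formula: x = (-8 ± √32)/2.
  ⇒ x = -4 - 2*sqrt(2) ≈ -6.8284, -4 + 2*sqrt(2) ≈ -1.1716

f''(x) = -32/(x^3 + 12*x^2 + 48*x + 64)
Second-derivative test at each critical point:
  f''(-6.8284) = 1.4142 > 0 → local minimum
  f''(-1.1716) = -1.4142 < 0 → local maximum

Critical points: x = -4 - 2*sqrt(2) ≈ -6.8284 (local minimum); x = -4 + 2*sqrt(2) ≈ -1.1716 (local maximum)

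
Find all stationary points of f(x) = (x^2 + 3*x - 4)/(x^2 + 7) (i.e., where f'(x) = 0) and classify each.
f'(x) = (-3*x^2 + 22*x + 21)/(x^4 + 14*x^2 + 49)

Solve f'(x) = 0:
  f'(x) = -(3*x^2 - 22*x - 21)/(x^2 + 7)^2; the denominator is positive wherever f is defined, so f'(x) = 0 ⇔ -3*x^2 + 22*x + 21 = 0.
  3*x^2 - 22*x - 21 = 0 has no rational roots; quadratic formula: x = (22 ± √736)/6.
  ⇒ x = 11/3 - 2*sqrt(46)/3 ≈ -0.8549, 11/3 + 2*sqrt(46)/3 ≈ 8.1882

f''(x) = 2*(3*x^3 - 33*x^2 - 63*x + 77)/(x^6 + 21*x^4 + 147*x^2 + 343)
Second-derivative test at each critical point:
  f''(-0.8549) = 0.4539 > 0 → local minimum
  f''(8.1882) = -0.0049 < 0 → local maximum

Critical points: x = 11/3 - 2*sqrt(46)/3 ≈ -0.8549 (local minimum); x = 11/3 + 2*sqrt(46)/3 ≈ 8.1882 (local maximum)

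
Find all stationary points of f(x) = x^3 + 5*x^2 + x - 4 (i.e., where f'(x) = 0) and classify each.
f'(x) = 3*x^2 + 10*x + 1

Solve f'(x) = 0:
  3*x^2 + 10*x + 1 = 0 has no rational roots; quadratic formula: x = (-10 ± √88)/6.
  ⇒ x = -5/3 - sqrt(22)/3 ≈ -3.2301, -5/3 + sqrt(22)/3 ≈ -0.1032

f''(x) = 6*x + 10
Second-derivative test at each critical point:
  f''(-3.2301) = -9.3808 < 0 → local maximum
  f''(-0.1032) = 9.3808 > 0 → local minimum

Critical points: x = -5/3 - sqrt(22)/3 ≈ -3.2301 (local maximum); x = -5/3 + sqrt(22)/3 ≈ -0.1032 (local minimum)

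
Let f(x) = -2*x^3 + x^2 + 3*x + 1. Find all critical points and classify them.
f'(x) = -6*x^2 + 2*x + 3

Solve f'(x) = 0:
  6*x^2 - 2*x - 3 = 0 has no rational roots; quadratic formula: x = (2 ± √76)/12.
  ⇒ x = 1/6 - sqrt(19)/6 ≈ -0.5598, 1/6 + sqrt(19)/6 ≈ 0.8931

f''(x) = 2 - 12*x
Second-derivative test at each critical point:
  f''(-0.5598) = 8.7178 > 0 → local minimum
  f''(0.8931) = -8.7178 < 0 → local maximum

Critical points: x = 1/6 - sqrt(19)/6 ≈ -0.5598 (local minimum); x = 1/6 + sqrt(19)/6 ≈ 0.8931 (local maximum)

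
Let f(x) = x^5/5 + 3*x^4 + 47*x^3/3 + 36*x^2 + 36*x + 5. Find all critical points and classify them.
f'(x) = x^4 + 12*x^3 + 47*x^2 + 72*x + 36

Solve f'(x) = 0:
  Factor: x^4 + 12*x^3 + 47*x^2 + 72*x + 36 = (x + 1)*(x + 2)*(x + 3)*(x + 6) = 0.
  ⇒ x = -6, -3, -2, -1

f''(x) = 4*x^3 + 36*x^2 + 94*x + 72
Second-derivative test at each critical point:
  f''(-6) = -60 < 0 → local maximum
  f''(-3) = 6 > 0 → local minimum
  f''(-2) = -4 < 0 → local maximum
  f''(-1) = 10 > 0 → local minimum

Critical points: x = -6 (local maximum); x = -3 (local minimum); x = -2 (local maximum); x = -1 (local minimum)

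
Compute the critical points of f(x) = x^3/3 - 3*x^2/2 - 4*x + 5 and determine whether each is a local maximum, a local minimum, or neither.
f'(x) = x^2 - 3*x - 4

Solve f'(x) = 0:
  Factor: x^2 - 3*x - 4 = (x - 4)*(x + 1) = 0.
  ⇒ x = -1, 4

f''(x) = 2*x - 3
Second-derivative test at each critical point:
  f''(-1) = -5 < 0 → local maximum
  f''(4) = 5 > 0 → local minimum

Critical points: x = -1 (local maximum); x = 4 (local minimum)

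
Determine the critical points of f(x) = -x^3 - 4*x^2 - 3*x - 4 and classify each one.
f'(x) = -3*x^2 - 8*x - 3

Solve f'(x) = 0:
  3*x^2 + 8*x + 3 = 0 has no rational roots; quadratic formula: x = (-8 ± √28)/6.
  ⇒ x = -4/3 - sqrt(7)/3 ≈ -2.2153, -4/3 + sqrt(7)/3 ≈ -0.4514

f''(x) = -6*x - 8
Second-derivative test at each critical point:
  f''(-2.2153) = 5.2915 > 0 → local minimum
  f''(-0.4514) = -5.2915 < 0 → local maximum

Critical points: x = -4/3 - sqrt(7)/3 ≈ -2.2153 (local minimum); x = -4/3 + sqrt(7)/3 ≈ -0.4514 (local maximum)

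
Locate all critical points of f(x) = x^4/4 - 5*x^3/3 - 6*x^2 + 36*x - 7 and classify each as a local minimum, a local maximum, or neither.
f'(x) = x^3 - 5*x^2 - 12*x + 36

Solve f'(x) = 0:
  Factor: x^3 - 5*x^2 - 12*x + 36 = (x - 6)*(x - 2)*(x + 3) = 0.
  ⇒ x = -3, 2, 6

f''(x) = 3*x^2 - 10*x - 12
Second-derivative test at each critical point:
  f''(-3) = 45 > 0 → local minimum
  f''(2) = -20 < 0 → local maximum
  f''(6) = 36 > 0 → local minimum

Critical points: x = -3 (local minimum); x = 2 (local maximum); x = 6 (local minimum)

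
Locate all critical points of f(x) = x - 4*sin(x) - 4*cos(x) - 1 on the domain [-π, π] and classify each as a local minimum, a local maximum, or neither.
f'(x) = -4*sqrt(2)*cos(x + pi/4) + 1

Solve f'(x) = 0 on [-π, π]:
  f'(x) = 0 ⇔ 4*sin(x) - 4*cos(x) = -1. Write the left side as R·cos(x + φ) with R = √((-4)² + (-4)²) = 4*sqrt(2), cos φ = -sqrt(2)/2, sin φ = -sqrt(2)/2; then cos(x + φ) = -sqrt(2)/8. Solve for x and keep the solutions lying in [-π, π].
  ⇒ x = -pi + atan((-sqrt(31) - 1)/(1 - sqrt(31))) ≈ -2.1785, atan((-1 + sqrt(31))/(1 + sqrt(31))) ≈ 0.6077

f''(x) = 4*sqrt(2)*sin(x + pi/4)
Second-derivative test at each critical point:
  f''(-2.1785) = -5.5678 < 0 → local maximum
  f''(0.6077) = 5.5678 > 0 → local minimum

Critical points: x = -pi + atan((-sqrt(31) - 1)/(1 - sqrt(31))) ≈ -2.1785 (local maximum); x = atan((-1 + sqrt(31))/(1 + sqrt(31))) ≈ 0.6077 (local minimum)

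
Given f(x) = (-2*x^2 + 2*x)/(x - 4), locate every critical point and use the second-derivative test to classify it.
f'(x) = 2*(-x^2 + 8*x - 4)/(x^2 - 8*x + 16)

Solve f'(x) = 0:
  f'(x) = -2*(x^2 - 8*x + 4)/(x - 4)^2; the denominator is positive wherever f is defined, so f'(x) = 0 ⇔ -2*x^2 + 16*x - 8 = 0.
  Factor: -2*x^2 + 16*x - 8 = -2*(x^2 - 8*x + 4); x^2 - 8*x + 4 = 0 has no rational roots; quadratic formula: x = (8 ± √48)/2.
  ⇒ x = 4 - 2*sqrt(3) ≈ 0.5359, 2*sqrt(3) + 4 ≈ 7.4641

f''(x) = -48/(x^3 - 12*x^2 + 48*x - 64)
Second-derivative test at each critical point:
  f''(0.5359) = 1.1547 > 0 → local minimum
  f''(7.4641) = -1.1547 < 0 → local maximum

Critical points: x = 4 - 2*sqrt(3) ≈ 0.5359 (local minimum); x = 2*sqrt(3) + 4 ≈ 7.4641 (local maximum)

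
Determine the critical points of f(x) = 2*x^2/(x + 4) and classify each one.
f'(x) = 2*x*(x + 8)/(x^2 + 8*x + 16)

Solve f'(x) = 0:
  f'(x) = 2*x*(x + 8)/(x + 4)^2; the denominator is positive wherever f is defined, so f'(x) = 0 ⇔ 2*x^2 + 16*x = 0.
  Factor: 2*x^2 + 16*x = 2*x*(x + 8) = 0.
  ⇒ x = -8, 0

f''(x) = 64/(x^3 + 12*x^2 + 48*x + 64)
Second-derivative test at each critical point:
  f''(-8) = -1 < 0 → local maximum
  f''(0) = 1 > 0 → local minimum

Critical points: x = -8 (local maximum); x = 0 (local minimum)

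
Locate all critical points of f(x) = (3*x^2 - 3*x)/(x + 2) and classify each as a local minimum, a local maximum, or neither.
f'(x) = 3*(x^2 + 4*x - 2)/(x^2 + 4*x + 4)

Solve f'(x) = 0:
  f'(x) = 3*(x^2 + 4*x - 2)/(x + 2)^2; the denominator is positive wherever f is defined, so f'(x) = 0 ⇔ 3*x^2 + 12*x - 6 = 0.
  Factor: 3*x^2 + 12*x - 6 = 3*(x^2 + 4*x - 2); x^2 + 4*x - 2 = 0 has no rational roots; quadratic formula: x = (-4 ± √24)/2.
  ⇒ x = -sqrt(6) - 2 ≈ -4.4495, -2 + sqrt(6) ≈ 0.4495

f''(x) = 36/(x^3 + 6*x^2 + 12*x + 8)
Second-derivative test at each critical point:
  f''(-4.4495) = -2.4495 < 0 → local maximum
  f''(0.4495) = 2.4495 > 0 → local minimum

Critical points: x = -sqrt(6) - 2 ≈ -4.4495 (local maximum); x = -2 + sqrt(6) ≈ 0.4495 (local minimum)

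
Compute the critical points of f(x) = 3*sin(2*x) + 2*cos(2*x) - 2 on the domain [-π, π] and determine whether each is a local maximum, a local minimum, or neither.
f'(x) = -4*sin(2*x) + 6*cos(2*x)

Solve f'(x) = 0 on [-π, π]:
  f'(x) = 0 ⇔ 3*cos(2*x) = 2*sin(2*x) ⇔ tan(2*x) = 3/2, i.e. 2*x = arctan(3/2) + nπ; keep the solutions lying in [-π, π].
  ⇒ x = -pi + atan(3/2)/2 ≈ -2.6502, -pi/2 + atan(3/2)/2 ≈ -1.0794, atan(3/2)/2 ≈ 0.4914, atan(3/2)/2 + pi/2 ≈ 2.0622

f''(x) = -12*sin(2*x) - 8*cos(2*x)
Second-derivative test at each critical point:
  f''(-2.6502) = -14.4222 < 0 → local maximum
  f''(-1.0794) = 14.4222 > 0 → local minimum
  f''(0.4914) = -14.4222 < 0 → local maximum
  f''(2.0622) = 14.4222 > 0 → local minimum

Critical points: x = -pi + atan(3/2)/2 ≈ -2.6502 (local maximum); x = -pi/2 + atan(3/2)/2 ≈ -1.0794 (local minimum); x = atan(3/2)/2 ≈ 0.4914 (local maximum); x = atan(3/2)/2 + pi/2 ≈ 2.0622 (local minimum)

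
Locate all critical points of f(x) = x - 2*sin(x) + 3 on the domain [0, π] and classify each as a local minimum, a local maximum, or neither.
f'(x) = 1 - 2*cos(x)

Solve f'(x) = 0 on [0, π]:
  f'(x) = 0 ⇔ cos(x) = 1/2, i.e. x = ±arccos(1/2) + 2nπ; keep the solutions lying in [0, π].
  ⇒ x = pi/3 ≈ 1.0472

f''(x) = 2*sin(x)
Second-derivative test at each critical point:
  f''(1.0472) = 1.7321 > 0 → local minimum

Critical points: x = pi/3 ≈ 1.0472 (local minimum)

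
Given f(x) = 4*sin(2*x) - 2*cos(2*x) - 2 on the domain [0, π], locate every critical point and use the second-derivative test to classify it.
f'(x) = 4*sin(2*x) + 8*cos(2*x)

Solve f'(x) = 0 on [0, π]:
  f'(x) = 0 ⇔ 4*cos(2*x) = -2*sin(2*x) ⇔ tan(2*x) = -2, i.e. 2*x = arctan(-2) + nπ; keep the solutions lying in [0, π].
  ⇒ x = -atan(2)/2 + pi/2 ≈ 1.0172, pi - atan(2)/2 ≈ 2.5880

f''(x) = -16*sin(2*x) + 8*cos(2*x)
Second-derivative test at each critical point:
  f''(1.0172) = -17.8885 < 0 → local maximum
  f''(2.5880) = 17.8885 > 0 → local minimum

Critical points: x = -atan(2)/2 + pi/2 ≈ 1.0172 (local maximum); x = pi - atan(2)/2 ≈ 2.5880 (local minimum)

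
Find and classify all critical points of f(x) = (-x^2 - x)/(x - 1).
f'(x) = (-x^2 + 2*x + 1)/(x^2 - 2*x + 1)

Solve f'(x) = 0:
  f'(x) = -(x^2 - 2*x - 1)/(x - 1)^2; the denominator is positive wherever f is defined, so f'(x) = 0 ⇔ -x^2 + 2*x + 1 = 0.
  x^2 - 2*x - 1 = 0 has no rational roots; quadratic formula: x = (2 ± √8)/2.
  ⇒ x = 1 - sqrt(2) ≈ -0.4142, 1 + sqrt(2) ≈ 2.4142

f''(x) = -4/(x^3 - 3*x^2 + 3*x - 1)
Second-derivative test at each critical point:
  f''(-0.4142) = 1.4142 > 0 → local minimum
  f''(2.4142) = -1.4142 < 0 → local maximum

Critical points: x = 1 - sqrt(2) ≈ -0.4142 (local minimum); x = 1 + sqrt(2) ≈ 2.4142 (local maximum)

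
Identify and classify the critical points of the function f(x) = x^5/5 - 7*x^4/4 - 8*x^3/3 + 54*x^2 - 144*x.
f'(x) = x^4 - 7*x^3 - 8*x^2 + 108*x - 144

Solve f'(x) = 0:
  Factor: x^4 - 7*x^3 - 8*x^2 + 108*x - 144 = (x - 6)*(x - 3)*(x - 2)*(x + 4) = 0.
  ⇒ x = -4, 2, 3, 6

f''(x) = 4*x^3 - 21*x^2 - 16*x + 108
Second-derivative test at each critical point:
  f''(-4) = -420 < 0 → local maximum
  f''(2) = 24 > 0 → local minimum
  f''(3) = -21 < 0 → local maximum
  f''(6) = 120 > 0 → local minimum

Critical points: x = -4 (local maximum); x = 2 (local minimum); x = 3 (local maximum); x = 6 (local minimum)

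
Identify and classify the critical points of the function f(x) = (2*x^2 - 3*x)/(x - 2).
f'(x) = 2*(x^2 - 4*x + 3)/(x^2 - 4*x + 4)

Solve f'(x) = 0:
  f'(x) = 2*(x - 3)*(x - 1)/(x - 2)^2; the denominator is positive wherever f is defined, so f'(x) = 0 ⇔ 2*x^2 - 8*x + 6 = 0.
  Factor: 2*x^2 - 8*x + 6 = 2*(x - 3)*(x - 1) = 0.
  ⇒ x = 1, 3

f''(x) = 4/(x^3 - 6*x^2 + 12*x - 8)
Second-derivative test at each critical point:
  f''(1) = -4 < 0 → local maximum
  f''(3) = 4 > 0 → local minimum

Critical points: x = 1 (local maximum); x = 3 (local minimum)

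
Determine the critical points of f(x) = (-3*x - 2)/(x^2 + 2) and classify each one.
f'(x) = (3*x^2 + 4*x - 6)/(x^4 + 4*x^2 + 4)

Solve f'(x) = 0:
  f'(x) = (3*x^2 + 4*x - 6)/(x^2 + 2)^2; the denominator is positive wherever f is defined, so f'(x) = 0 ⇔ 3*x^2 + 4*x - 6 = 0.
  3*x^2 + 4*x - 6 = 0 has no rational roots; quadratic formula: x = (-4 ± √88)/6.
  ⇒ x = -sqrt(22)/3 - 2/3 ≈ -2.2301, -2/3 + sqrt(22)/3 ≈ 0.8968

f''(x) = 2*(-4*x^2*(3*x + 2) + (9*x + 2)*(x^2 + 2))/(x^2 + 2)^3
Second-derivative test at each critical point:
  f''(-2.2301) = -0.1929 < 0 → local maximum
  f''(0.8968) = 1.1929 > 0 → local minimum

Critical points: x = -sqrt(22)/3 - 2/3 ≈ -2.2301 (local maximum); x = -2/3 + sqrt(22)/3 ≈ 0.8968 (local minimum)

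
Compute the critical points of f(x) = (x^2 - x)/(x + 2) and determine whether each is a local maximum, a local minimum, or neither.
f'(x) = (x^2 + 4*x - 2)/(x^2 + 4*x + 4)

Solve f'(x) = 0:
  f'(x) = (x^2 + 4*x - 2)/(x + 2)^2; the denominator is positive wherever f is defined, so f'(x) = 0 ⇔ x^2 + 4*x - 2 = 0.
  x^2 + 4*x - 2 = 0 has no rational roots; quadratic formula: x = (-4 ± √24)/2.
  ⇒ x = -sqrt(6) - 2 ≈ -4.4495, -2 + sqrt(6) ≈ 0.4495

f''(x) = 12/(x^3 + 6*x^2 + 12*x + 8)
Second-derivative test at each critical point:
  f''(-4.4495) = -0.8165 < 0 → local maximum
  f''(0.4495) = 0.8165 > 0 → local minimum

Critical points: x = -sqrt(6) - 2 ≈ -4.4495 (local maximum); x = -2 + sqrt(6) ≈ 0.4495 (local minimum)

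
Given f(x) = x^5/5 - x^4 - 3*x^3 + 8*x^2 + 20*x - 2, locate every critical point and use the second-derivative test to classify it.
f'(x) = x^4 - 4*x^3 - 9*x^2 + 16*x + 20

Solve f'(x) = 0:
  Factor: x^4 - 4*x^3 - 9*x^2 + 16*x + 20 = (x - 5)*(x - 2)*(x + 1)*(x + 2) = 0.
  ⇒ x = -2, -1, 2, 5

f''(x) = 4*x^3 - 12*x^2 - 18*x + 16
Second-derivative test at each critical point:
  f''(-2) = -28 < 0 → local maximum
  f''(-1) = 18 > 0 → local minimum
  f''(2) = -36 < 0 → local maximum
  f''(5) = 126 > 0 → local minimum

Critical points: x = -2 (local maximum); x = -1 (local minimum); x = 2 (local maximum); x = 5 (local minimum)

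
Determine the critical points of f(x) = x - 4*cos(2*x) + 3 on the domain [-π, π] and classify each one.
f'(x) = 8*sin(2*x) + 1

Solve f'(x) = 0 on [-π, π]:
  f'(x) = 0 ⇔ sin(2*x) = -1/8, i.e. 2*x = arcsin(-1/8) + 2nπ or 2*x = π − arcsin(-1/8) + 2nπ; keep the solutions lying in [-π, π].
  ⇒ x = -pi/2 + asin(1/8)/2 ≈ -1.5081, -asin(1/8)/2 ≈ -0.0627, asin(1/8)/2 + pi/2 ≈ 1.6335, pi - asin(1/8)/2 ≈ 3.0789

f''(x) = 16*cos(2*x)
Second-derivative test at each critical point:
  f''(-1.5081) = -15.8745 < 0 → local maximum
  f''(-0.0627) = 15.8745 > 0 → local minimum
  f''(1.6335) = -15.8745 < 0 → local maximum
  f''(3.0789) = 15.8745 > 0 → local minimum

Critical points: x = -pi/2 + asin(1/8)/2 ≈ -1.5081 (local maximum); x = -asin(1/8)/2 ≈ -0.0627 (local minimum); x = asin(1/8)/2 + pi/2 ≈ 1.6335 (local maximum); x = pi - asin(1/8)/2 ≈ 3.0789 (local minimum)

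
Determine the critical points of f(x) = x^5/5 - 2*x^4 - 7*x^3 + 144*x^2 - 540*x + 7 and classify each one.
f'(x) = x^4 - 8*x^3 - 21*x^2 + 288*x - 540

Solve f'(x) = 0:
  Factor: x^4 - 8*x^3 - 21*x^2 + 288*x - 540 = (x - 6)*(x - 5)*(x - 3)*(x + 6) = 0.
  ⇒ x = -6, 3, 5, 6

f''(x) = 4*x^3 - 24*x^2 - 42*x + 288
Second-derivative test at each critical point:
  f''(-6) = -1188 < 0 → local maximum
  f''(3) = 54 > 0 → local minimum
  f''(5) = -22 < 0 → local maximum
  f''(6) = 36 > 0 → local minimum

Critical points: x = -6 (local maximum); x = 3 (local minimum); x = 5 (local maximum); x = 6 (local minimum)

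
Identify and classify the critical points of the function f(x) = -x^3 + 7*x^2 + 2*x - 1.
f'(x) = -3*x^2 + 14*x + 2

Solve f'(x) = 0:
  3*x^2 - 14*x - 2 = 0 has no rational roots; quadratic formula: x = (14 ± √220)/6.
  ⇒ x = 7/3 - sqrt(55)/3 ≈ -0.1387, 7/3 + sqrt(55)/3 ≈ 4.8054

f''(x) = 14 - 6*x
Second-derivative test at each critical point:
  f''(-0.1387) = 14.8324 > 0 → local minimum
  f''(4.8054) = -14.8324 < 0 → local maximum

Critical points: x = 7/3 - sqrt(55)/3 ≈ -0.1387 (local minimum); x = 7/3 + sqrt(55)/3 ≈ 4.8054 (local maximum)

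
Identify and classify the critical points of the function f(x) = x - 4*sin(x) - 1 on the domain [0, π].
f'(x) = 1 - 4*cos(x)

Solve f'(x) = 0 on [0, π]:
  f'(x) = 0 ⇔ cos(x) = 1/4, i.e. x = ±arccos(1/4) + 2nπ; keep the solutions lying in [0, π].
  ⇒ x = acos(1/4) ≈ 1.3181

f''(x) = 4*sin(x)
Second-derivative test at each critical point:
  f''(1.3181) = 3.8730 > 0 → local minimum

Critical points: x = acos(1/4) ≈ 1.3181 (local minimum)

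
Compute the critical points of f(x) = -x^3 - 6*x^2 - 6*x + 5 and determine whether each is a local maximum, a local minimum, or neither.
f'(x) = -3*x^2 - 12*x - 6

Solve f'(x) = 0:
  Factor: -3*x^2 - 12*x - 6 = -3*(x^2 + 4*x + 2); x^2 + 4*x + 2 = 0 has no rational roots; quadratic formula: x = (-4 ± √8)/2.
  ⇒ x = -2 - sqrt(2) ≈ -3.4142, -2 + sqrt(2) ≈ -0.5858

f''(x) = -6*x - 12
Second-derivative test at each critical point:
  f''(-3.4142) = 8.4853 > 0 → local minimum
  f''(-0.5858) = -8.4853 < 0 → local maximum

Critical points: x = -2 - sqrt(2) ≈ -3.4142 (local minimum); x = -2 + sqrt(2) ≈ -0.5858 (local maximum)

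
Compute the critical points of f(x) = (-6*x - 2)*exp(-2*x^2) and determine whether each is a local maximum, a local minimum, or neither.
f'(x) = 2*(4*x*(3*x + 1) - 3)*exp(-2*x^2)

Solve f'(x) = 0:
  f'(x) = (24*x^2 + 8*x - 6)·exp(-2*x^2) and exp(-2*x^2) > 0 for every x, so f'(x) = 0 ⇔ 24*x^2 + 8*x - 6 = 0.
  Factor: 24*x^2 + 8*x - 6 = 2*(12*x^2 + 4*x - 3); 12*x^2 + 4*x - 3 = 0 has no rational roots; quadratic formula: x = (-4 ± √160)/24.
  ⇒ x = -sqrt(10)/6 - 1/6 ≈ -0.6937, -1/6 + sqrt(10)/6 ≈ 0.3604

f''(x) = 8*(-12*x^3 - 4*x^2 + 9*x + 1)*exp(-2*x^2)
Second-derivative test at each critical point:
  f''(-0.6937) = -9.6626 < 0 → local maximum
  f''(0.3604) = 19.5112 > 0 → local minimum

Critical points: x = -sqrt(10)/6 - 1/6 ≈ -0.6937 (local maximum); x = -1/6 + sqrt(10)/6 ≈ 0.3604 (local minimum)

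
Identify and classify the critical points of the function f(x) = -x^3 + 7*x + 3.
f'(x) = 7 - 3*x^2

Solve f'(x) = 0:
  3*x^2 - 7 = 0 has no rational roots; quadratic formula: x = (0 ± √84)/6.
  ⇒ x = -sqrt(21)/3 ≈ -1.5275, sqrt(21)/3 ≈ 1.5275

f''(x) = -6*x
Second-derivative test at each critical point:
  f''(-1.5275) = 9.1652 > 0 → local minimum
  f''(1.5275) = -9.1652 < 0 → local maximum

Critical points: x = -sqrt(21)/3 ≈ -1.5275 (local minimum); x = sqrt(21)/3 ≈ 1.5275 (local maximum)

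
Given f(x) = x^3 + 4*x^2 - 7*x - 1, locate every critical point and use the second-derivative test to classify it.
f'(x) = 3*x^2 + 8*x - 7

Solve f'(x) = 0:
  3*x^2 + 8*x - 7 = 0 has no rational roots; quadratic formula: x = (-8 ± √148)/6.
  ⇒ x = -sqrt(37)/3 - 4/3 ≈ -3.3609, -4/3 + sqrt(37)/3 ≈ 0.6943

f''(x) = 6*x + 8
Second-derivative test at each critical point:
  f''(-3.3609) = -12.1655 < 0 → local maximum
  f''(0.6943) = 12.1655 > 0 → local minimum

Critical points: x = -sqrt(37)/3 - 4/3 ≈ -3.3609 (local maximum); x = -4/3 + sqrt(37)/3 ≈ 0.6943 (local minimum)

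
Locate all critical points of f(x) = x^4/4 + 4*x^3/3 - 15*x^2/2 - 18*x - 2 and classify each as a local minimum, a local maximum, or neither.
f'(x) = x^3 + 4*x^2 - 15*x - 18

Solve f'(x) = 0:
  Factor: x^3 + 4*x^2 - 15*x - 18 = (x - 3)*(x + 1)*(x + 6) = 0.
  ⇒ x = -6, -1, 3

f''(x) = 3*x^2 + 8*x - 15
Second-derivative test at each critical point:
  f''(-6) = 45 > 0 → local minimum
  f''(-1) = -20 < 0 → local maximum
  f''(3) = 36 > 0 → local minimum

Critical points: x = -6 (local minimum); x = -1 (local maximum); x = 3 (local minimum)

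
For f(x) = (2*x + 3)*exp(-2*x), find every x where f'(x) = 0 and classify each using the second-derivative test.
f'(x) = 4*(-x - 1)*exp(-2*x)

Solve f'(x) = 0:
  f'(x) = (-4*x - 4)·exp(-2*x) and exp(-2*x) > 0 for every x, so f'(x) = 0 ⇔ -4*x - 4 = 0.
  Factor: -4*x - 4 = -4*(x + 1) = 0.
  ⇒ x = -1

f''(x) = 4*(2*x + 1)*exp(-2*x)
Second-derivative test at each critical point:
  f''(-1) = -29.5562 < 0 → local maximum

Critical points: x = -1 (local maximum)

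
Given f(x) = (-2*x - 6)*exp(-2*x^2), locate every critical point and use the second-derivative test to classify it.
f'(x) = 2*(4*x*(x + 3) - 1)*exp(-2*x^2)

Solve f'(x) = 0:
  f'(x) = (8*x^2 + 24*x - 2)·exp(-2*x^2) and exp(-2*x^2) > 0 for every x, so f'(x) = 0 ⇔ 8*x^2 + 24*x - 2 = 0.
  Factor: 8*x^2 + 24*x - 2 = 2*(4*x^2 + 12*x - 1); 4*x^2 + 12*x - 1 = 0 has no rational roots; quadratic formula: x = (-12 ± √160)/8.
  ⇒ x = -sqrt(10)/2 - 3/2 ≈ -3.0811, -3/2 + sqrt(10)/2 ≈ 0.0811

f''(x) = 8*(-4*x^2*(x + 3) + 3*x + 3)*exp(-2*x^2)
Second-derivative test at each critical point:
  f''(-3.0811) = -1.436e-07 < 0 → local maximum
  f''(0.0811) = 24.9673 > 0 → local minimum

Critical points: x = -sqrt(10)/2 - 3/2 ≈ -3.0811 (local maximum); x = -3/2 + sqrt(10)/2 ≈ 0.0811 (local minimum)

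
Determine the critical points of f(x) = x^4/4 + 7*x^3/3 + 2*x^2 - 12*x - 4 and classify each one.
f'(x) = x^3 + 7*x^2 + 4*x - 12

Solve f'(x) = 0:
  Factor: x^3 + 7*x^2 + 4*x - 12 = (x - 1)*(x + 2)*(x + 6) = 0.
  ⇒ x = -6, -2, 1

f''(x) = 3*x^2 + 14*x + 4
Second-derivative test at each critical point:
  f''(-6) = 28 > 0 → local minimum
  f''(-2) = -12 < 0 → local maximum
  f''(1) = 21 > 0 → local minimum

Critical points: x = -6 (local minimum); x = -2 (local maximum); x = 1 (local minimum)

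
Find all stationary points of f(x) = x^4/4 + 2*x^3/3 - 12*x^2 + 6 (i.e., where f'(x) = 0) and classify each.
f'(x) = x*(x^2 + 2*x - 24)

Solve f'(x) = 0:
  Factor: x^3 + 2*x^2 - 24*x = x*(x - 4)*(x + 6) = 0.
  ⇒ x = -6, 0, 4

f''(x) = 3*x^2 + 4*x - 24
Second-derivative test at each critical point:
  f''(-6) = 60 > 0 → local minimum
  f''(0) = -24 < 0 → local maximum
  f''(4) = 40 > 0 → local minimum

Critical points: x = -6 (local minimum); x = 0 (local maximum); x = 4 (local minimum)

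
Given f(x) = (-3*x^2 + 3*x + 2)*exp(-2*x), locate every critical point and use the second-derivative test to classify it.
f'(x) = (6*x^2 - 12*x - 1)*exp(-2*x)

Solve f'(x) = 0:
  f'(x) = (6*x^2 - 12*x - 1)·exp(-2*x) and exp(-2*x) > 0 for every x, so f'(x) = 0 ⇔ 6*x^2 - 12*x - 1 = 0.
  6*x^2 - 12*x - 1 = 0 has no rational roots; quadratic formula: x = (12 ± √168)/12.
  ⇒ x = 1 - sqrt(42)/6 ≈ -0.0801, 1 + sqrt(42)/6 ≈ 2.0801

f''(x) = 2*(-6*x^2 + 18*x - 5)*exp(-2*x)
Second-derivative test at each critical point:
  f''(-0.0801) = -15.2142 < 0 → local maximum
  f''(2.0801) = 0.2022 > 0 → local minimum

Critical points: x = 1 - sqrt(42)/6 ≈ -0.0801 (local maximum); x = 1 + sqrt(42)/6 ≈ 2.0801 (local minimum)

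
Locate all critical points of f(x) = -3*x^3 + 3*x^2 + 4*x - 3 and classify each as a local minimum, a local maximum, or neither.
f'(x) = -9*x^2 + 6*x + 4

Solve f'(x) = 0:
  9*x^2 - 6*x - 4 = 0 has no rational roots; quadratic formula: x = (6 ± √180)/18.
  ⇒ x = 1/3 - sqrt(5)/3 ≈ -0.4120, 1/3 + sqrt(5)/3 ≈ 1.0787

f''(x) = 6 - 18*x
Second-derivative test at each critical point:
  f''(-0.4120) = 13.4164 > 0 → local minimum
  f''(1.0787) = -13.4164 < 0 → local maximum

Critical points: x = 1/3 - sqrt(5)/3 ≈ -0.4120 (local minimum); x = 1/3 + sqrt(5)/3 ≈ 1.0787 (local maximum)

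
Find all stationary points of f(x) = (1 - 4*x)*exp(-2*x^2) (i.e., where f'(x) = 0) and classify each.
f'(x) = 4*(x*(4*x - 1) - 1)*exp(-2*x^2)

Solve f'(x) = 0:
  f'(x) = (16*x^2 - 4*x - 4)·exp(-2*x^2) and exp(-2*x^2) > 0 for every x, so f'(x) = 0 ⇔ 16*x^2 - 4*x - 4 = 0.
  Factor: 16*x^2 - 4*x - 4 = 4*(4*x^2 - x - 1); 4*x^2 - x - 1 = 0 has no rational roots; quadratic formula: x = (1 ± √17)/8.
  ⇒ x = 1/8 - sqrt(17)/8 ≈ -0.3904, 1/8 + sqrt(17)/8 ≈ 0.6404

f''(x) = 4*(4*x^2*(1 - 4*x) + 12*x - 1)*exp(-2*x^2)
Second-derivative test at each critical point:
  f''(-0.3904) = -12.1593 < 0 → local maximum
  f''(0.6404) = 7.2624 > 0 → local minimum

Critical points: x = 1/8 - sqrt(17)/8 ≈ -0.3904 (local maximum); x = 1/8 + sqrt(17)/8 ≈ 0.6404 (local minimum)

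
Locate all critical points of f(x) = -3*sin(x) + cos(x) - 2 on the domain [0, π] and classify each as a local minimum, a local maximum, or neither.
f'(x) = -sin(x) - 3*cos(x)

Solve f'(x) = 0 on [0, π]:
  f'(x) = 0 ⇔ -3*cos(x) = sin(x) ⇔ tan(x) = -3, i.e. x = arctan(-3) + nπ; keep the solutions lying in [0, π].
  ⇒ x = pi - atan(3) ≈ 1.8925

f''(x) = 3*sin(x) - cos(x)
Second-derivative test at each critical point:
  f''(1.8925) = 3.1623 > 0 → local minimum

Critical points: x = pi - atan(3) ≈ 1.8925 (local minimum)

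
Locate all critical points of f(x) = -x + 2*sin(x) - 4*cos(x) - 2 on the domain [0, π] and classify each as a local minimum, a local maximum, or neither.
f'(x) = 4*sin(x) + 2*cos(x) - 1

Solve f'(x) = 0 on [0, π]:
  f'(x) = 0 ⇔ 4*sin(x) + 2*cos(x) = 1. Write the left side as R·cos(x + φ) with R = √(2² + (-4)²) = 2*sqrt(5), cos φ = sqrt(5)/5, sin φ = -2*sqrt(5)/5; then cos(x + φ) = sqrt(5)/10. Solve for x and keep the solutions lying in [0, π].
  ⇒ x = atan((2 + sqrt(19))/(1 - 2*sqrt(19))) + pi ≈ 2.4524

f''(x) = -2*sin(x) + 4*cos(x)
Second-derivative test at each critical point:
  f''(2.4524) = -4.3589 < 0 → local maximum

Critical points: x = atan((2 + sqrt(19))/(1 - 2*sqrt(19))) + pi ≈ 2.4524 (local maximum)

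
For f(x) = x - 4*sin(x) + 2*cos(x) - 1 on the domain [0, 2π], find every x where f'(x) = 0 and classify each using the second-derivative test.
f'(x) = -2*sin(x) - 4*cos(x) + 1

Solve f'(x) = 0 on [0, 2π]:
  f'(x) = 0 ⇔ -2*sin(x) - 4*cos(x) = -1. Write the left side as R·cos(x + φ) with R = √((-4)² + 2²) = 2*sqrt(5), cos φ = -2*sqrt(5)/5, sin φ = sqrt(5)/5; then cos(x + φ) = -sqrt(5)/10. Solve for x and keep the solutions lying in [0, 2π].
  ⇒ x = atan((1 + 2*sqrt(19))/(2 - sqrt(19))) + pi ≈ 1.8089, atan((1 - 2*sqrt(19))/(2 + sqrt(19))) + 2*pi ≈ 5.4015

f''(x) = 4*sin(x) - 2*cos(x)
Second-derivative test at each critical point:
  f''(1.8089) = 4.3589 > 0 → local minimum
  f''(5.4015) = -4.3589 < 0 → local maximum

Critical points: x = atan((1 + 2*sqrt(19))/(2 - sqrt(19))) + pi ≈ 1.8089 (local minimum); x = atan((1 - 2*sqrt(19))/(2 + sqrt(19))) + 2*pi ≈ 5.4015 (local maximum)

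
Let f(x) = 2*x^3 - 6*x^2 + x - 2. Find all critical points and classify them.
f'(x) = 6*x^2 - 12*x + 1

Solve f'(x) = 0:
  6*x^2 - 12*x + 1 = 0 has no rational roots; quadratic formula: x = (12 ± √120)/12.
  ⇒ x = 1 - sqrt(30)/6 ≈ 0.0871, sqrt(30)/6 + 1 ≈ 1.9129

f''(x) = 12*x - 12
Second-derivative test at each critical point:
  f''(0.0871) = -10.9545 < 0 → local maximum
  f''(1.9129) = 10.9545 > 0 → local minimum

Critical points: x = 1 - sqrt(30)/6 ≈ 0.0871 (local maximum); x = sqrt(30)/6 + 1 ≈ 1.9129 (local minimum)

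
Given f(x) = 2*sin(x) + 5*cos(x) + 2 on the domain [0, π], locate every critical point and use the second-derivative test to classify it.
f'(x) = -5*sin(x) + 2*cos(x)

Solve f'(x) = 0 on [0, π]:
  f'(x) = 0 ⇔ 2*cos(x) = 5*sin(x) ⇔ tan(x) = 2/5, i.e. x = arctan(2/5) + nπ; keep the solutions lying in [0, π].
  ⇒ x = atan(2/5) ≈ 0.3805

f''(x) = -2*sin(x) - 5*cos(x)
Second-derivative test at each critical point:
  f''(0.3805) = -5.3852 < 0 → local maximum

Critical points: x = atan(2/5) ≈ 0.3805 (local maximum)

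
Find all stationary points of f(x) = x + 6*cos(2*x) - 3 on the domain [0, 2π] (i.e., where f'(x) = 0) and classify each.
f'(x) = 1 - 12*sin(2*x)

Solve f'(x) = 0 on [0, 2π]:
  f'(x) = 0 ⇔ sin(2*x) = 1/12, i.e. 2*x = arcsin(1/12) + 2nπ or 2*x = π − arcsin(1/12) + 2nπ; keep the solutions lying in [0, 2π].
  ⇒ x = asin(1/12)/2 ≈ 0.0417, -asin(1/12)/2 + pi/2 ≈ 1.5291, asin(1/12)/2 + pi ≈ 3.1833, -asin(1/12)/2 + 3*pi/2 ≈ 4.6707

f''(x) = -24*cos(2*x)
Second-derivative test at each critical point:
  f''(0.0417) = -23.9165 < 0 → local maximum
  f''(1.5291) = 23.9165 > 0 → local minimum
  f''(3.1833) = -23.9165 < 0 → local maximum
  f''(4.6707) = 23.9165 > 0 → local minimum

Critical points: x = asin(1/12)/2 ≈ 0.0417 (local maximum); x = -asin(1/12)/2 + pi/2 ≈ 1.5291 (local minimum); x = asin(1/12)/2 + pi ≈ 3.1833 (local maximum); x = -asin(1/12)/2 + 3*pi/2 ≈ 4.6707 (local minimum)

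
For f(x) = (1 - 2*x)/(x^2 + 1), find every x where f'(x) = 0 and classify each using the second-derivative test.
f'(x) = 2*(x^2 - x - 1)/(x^4 + 2*x^2 + 1)

Solve f'(x) = 0:
  f'(x) = 2*(x^2 - x - 1)/(x^2 + 1)^2; the denominator is positive wherever f is defined, so f'(x) = 0 ⇔ 2*x^2 - 2*x - 2 = 0.
  Factor: 2*x^2 - 2*x - 2 = 2*(x^2 - x - 1); x^2 - x - 1 = 0 has no rational roots; quadratic formula: x = (1 ± √5)/2.
  ⇒ x = 1/2 - sqrt(5)/2 ≈ -0.6180, 1/2 + sqrt(5)/2 ≈ 1.6180

f''(x) = 2*(4*x^2*(1 - 2*x) + (6*x - 1)*(x^2 + 1))/(x^2 + 1)^3
Second-derivative test at each critical point:
  f''(-0.6180) = -2.3416 < 0 → local maximum
  f''(1.6180) = 0.3416 > 0 → local minimum

Critical points: x = 1/2 - sqrt(5)/2 ≈ -0.6180 (local maximum); x = 1/2 + sqrt(5)/2 ≈ 1.6180 (local minimum)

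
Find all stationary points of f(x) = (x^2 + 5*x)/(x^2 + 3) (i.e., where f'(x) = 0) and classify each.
f'(x) = (-5*x^2 + 6*x + 15)/(x^4 + 6*x^2 + 9)

Solve f'(x) = 0:
  f'(x) = -(5*x^2 - 6*x - 15)/(x^2 + 3)^2; the denominator is positive wherever f is defined, so f'(x) = 0 ⇔ -5*x^2 + 6*x + 15 = 0.
  5*x^2 - 6*x - 15 = 0 has no rational roots; quadratic formula: x = (6 ± √336)/10.
  ⇒ x = 3/5 - 2*sqrt(21)/5 ≈ -1.2330, 3/5 + 2*sqrt(21)/5 ≈ 2.4330

f''(x) = 2*(5*x^3 - 9*x^2 - 45*x + 9)/(x^6 + 9*x^4 + 27*x^2 + 27)
Second-derivative test at each critical point:
  f''(-1.2330) = 0.8971 > 0 → local minimum
  f''(2.4330) = -0.2304 < 0 → local maximum

Critical points: x = 3/5 - 2*sqrt(21)/5 ≈ -1.2330 (local minimum); x = 3/5 + 2*sqrt(21)/5 ≈ 2.4330 (local maximum)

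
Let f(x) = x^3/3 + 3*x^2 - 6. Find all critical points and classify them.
f'(x) = x*(x + 6)

Solve f'(x) = 0:
  Factor: x^2 + 6*x = x*(x + 6) = 0.
  ⇒ x = -6, 0

f''(x) = 2*x + 6
Second-derivative test at each critical point:
  f''(-6) = -6 < 0 → local maximum
  f''(0) = 6 > 0 → local minimum

Critical points: x = -6 (local maximum); x = 0 (local minimum)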